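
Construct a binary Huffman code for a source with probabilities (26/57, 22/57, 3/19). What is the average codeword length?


Huffman construction (repeatedly merge the two least-probable nodes; each merge adds 1 bit to every symbol beneath it): 3/19 + 22/57 = 31/57; 26/57 + 31/57 = 1. Resulting codeword lengths (in the order the probabilities were given): (1, 2, 2). L_avg = sum(p_i * l_i) = 26/57*1 + 22/57*2 + 3/19*2 = 88/57 = 1.5439

1.5439 bits


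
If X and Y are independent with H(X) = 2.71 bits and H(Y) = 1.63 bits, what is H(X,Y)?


For independent variables, H(X,Y) = H(X) + H(Y) = 2.71 + 1.63 = 4.34

4.34 bits


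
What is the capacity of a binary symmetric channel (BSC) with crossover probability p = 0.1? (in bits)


H(p) = -p*log2(p) - (1-p)*log2(1-p) = -0.1*log2(0.1) - 0.9*log2(0.9) = 0.332193 + 0.136803 = 0.469. C = 1 - H(p) = 1 - 0.469 = 0.531

0.531 bits


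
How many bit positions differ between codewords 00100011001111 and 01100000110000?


Count differing positions: . ^ . . . . ^ ^ ^ ^ ^ ^ ^ ^ = 9 differences

9


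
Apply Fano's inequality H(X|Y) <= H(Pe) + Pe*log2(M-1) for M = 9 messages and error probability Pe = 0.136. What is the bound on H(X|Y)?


H(Pe) = -Pe*log2(Pe) - (1-Pe)*log2(1-Pe) = -0.136*log2(0.136) - 0.864*log2(0.864) = 0.391452 + 0.182215 = 0.5737. Pe*log2(M-1) = 0.136*log2(8) = 0.408000. Bound = H(Pe) + Pe*log2(M-1) = 0.391452 + 0.182215 + 0.408000 = 0.9817

0.9817 bits


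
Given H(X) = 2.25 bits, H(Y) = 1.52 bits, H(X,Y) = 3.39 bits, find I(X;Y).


I(X;Y) = H(X) + H(Y) - H(X,Y) = 2.25 + 1.52 - 3.39 = 0.38

0.38 bits


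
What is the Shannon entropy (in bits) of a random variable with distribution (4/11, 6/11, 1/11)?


H = -sum(p_i * log2(p_i)). Terms: -(4/11)*log2(4/11) = 0.530702; -(6/11)*log2(6/11) = 0.476983; -(1/11)*log2(1/11) = 0.314494. H = 0.530702 + 0.476983 + 0.314494 = 1.3222

1.3222 bits


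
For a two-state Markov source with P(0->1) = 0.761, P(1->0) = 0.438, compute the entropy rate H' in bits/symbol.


Stationary distribution: pi_0 = p10/(p01+p10) = 0.3653, pi_1 = 0.6347. Entropy rate H' = pi_0*H(p01) + pi_1*H(p10) = 0.3653*0.7934 + 0.6347*0.9889 = 0.9175

0.9175 bits/symbol


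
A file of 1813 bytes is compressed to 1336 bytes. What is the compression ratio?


Ratio = original / compressed = 1813 / 1336 = 1.357

1.357


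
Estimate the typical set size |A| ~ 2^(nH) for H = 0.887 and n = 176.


log2|A_typical| = nH = 176 * 0.887 = 156.112, so |A_typical| ~ 2^156.112 = 9.872e+46

9.872e+46


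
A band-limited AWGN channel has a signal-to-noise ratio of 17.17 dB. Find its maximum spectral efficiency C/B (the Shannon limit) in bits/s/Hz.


SNR_linear = 10^(17.17/10) = 52.1195; C/B = log2(1 + SNR_linear) = log2(1 + 52.1195) = 5.7312

5.7312 bits/s/Hz


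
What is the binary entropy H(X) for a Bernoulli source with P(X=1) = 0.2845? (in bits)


H = -p*log2(p) - (1-p)*log2(1-p). -0.2845*log2(0.2845) = 0.515941; -0.7155*log2(0.7155) = 0.345570. H = 0.515941 + 0.345570 = 0.8615

0.8615 bits


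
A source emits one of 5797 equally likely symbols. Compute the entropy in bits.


H = log2(n) = log2(5797) = 12.5011

12.5011 bits


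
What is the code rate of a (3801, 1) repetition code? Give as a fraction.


Rate = k/n = 1/3801

1/3801


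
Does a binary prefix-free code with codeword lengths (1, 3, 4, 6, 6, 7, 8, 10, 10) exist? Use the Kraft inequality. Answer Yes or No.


Kraft sum = sum(2^(-l_i)) = 0.7324, need <= 1. Result: satisfied (a binary prefix-free code with these lengths exists)

Yes


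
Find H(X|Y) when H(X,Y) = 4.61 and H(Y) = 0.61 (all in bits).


H(X|Y) = H(X,Y) - H(Y) = 4.61 - 0.61 = 4.0

4.0 bits


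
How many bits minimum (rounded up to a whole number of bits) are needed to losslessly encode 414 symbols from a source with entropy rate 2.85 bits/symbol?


Minimum bits >= n * H = 414 * 2.85 = 1179.9, rounded up to a whole number of bits = 1180

1180 bits


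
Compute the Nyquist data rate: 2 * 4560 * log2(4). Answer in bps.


Rate = 2 * B * log2(M) = 2 * 4560 * 2.0 = 18240.0

18240.0 bps


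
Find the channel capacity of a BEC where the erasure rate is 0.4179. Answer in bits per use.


C = 1 - epsilon = 1 - 0.4179 = 0.5821

0.5821 bits


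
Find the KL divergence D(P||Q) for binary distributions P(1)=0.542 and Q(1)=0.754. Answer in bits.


KL = p*log2(p/q) + (1-p)*log2((1-p)/(1-q)) = 0.542*log2(0.542/0.754) + 0.458*log2(0.458/0.246) = 0.1525

0.1525 bits


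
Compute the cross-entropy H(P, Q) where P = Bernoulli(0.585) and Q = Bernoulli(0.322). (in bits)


H(P,Q) = -p*log2(q) - (1-p)*log2(1-q). -0.585*log2(0.322) = 0.956397; -0.415*log2(0.678) = 0.232667. H(P,Q) = 0.956397 + 0.232667 = 1.1891

1.1891 bits


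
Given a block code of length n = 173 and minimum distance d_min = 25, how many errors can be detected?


Detection capability = d_min - 1 = 25 - 1 = 24

24 errors


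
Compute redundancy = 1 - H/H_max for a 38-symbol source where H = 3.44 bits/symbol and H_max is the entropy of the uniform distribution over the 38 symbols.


H_max = log2(K) = log2(38) = 5.2479 bits/symbol. Redundancy = 1 - H/H_max = 1 - 3.44/5.2479 = 1 - 0.6555 = 0.3445

0.3445


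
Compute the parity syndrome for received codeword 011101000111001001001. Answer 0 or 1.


Syndrome = XOR of all bits = 0 XOR 1 XOR 1 XOR 1 XOR 0 XOR 1 XOR 0 XOR 0 XOR 0 XOR 1 XOR 1 XOR 1 XOR 0 XOR 0 XOR 1 XOR 0 XOR 0 XOR 1 XOR 0 XOR 0 XOR 1 = 0

0


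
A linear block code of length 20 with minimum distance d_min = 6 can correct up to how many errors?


Correction capability = floor((d-1)/2) = floor((6-1)/2) = 2

2 errors


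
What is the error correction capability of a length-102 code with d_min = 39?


Correction capability = floor((d-1)/2) = floor((39-1)/2) = 19

19 errors


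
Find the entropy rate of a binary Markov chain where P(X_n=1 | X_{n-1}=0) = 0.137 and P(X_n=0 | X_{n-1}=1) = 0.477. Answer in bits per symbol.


Stationary distribution: pi_0 = p10/(p01+p10) = 0.7769, pi_1 = 0.2231. Entropy rate H' = pi_0*H(p01) + pi_1*H(p10) = 0.7769*0.5763 + 0.2231*0.9985 = 0.6705

0.6705 bits/symbol


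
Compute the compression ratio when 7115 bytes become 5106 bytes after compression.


Ratio = original / compressed = 7115 / 5106 = 1.3935

1.3935


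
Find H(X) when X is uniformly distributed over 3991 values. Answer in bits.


H = log2(n) = log2(3991) = 11.9625

11.9625 bits


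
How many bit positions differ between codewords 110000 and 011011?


Count differing positions: ^ . ^ . ^ ^ = 4 differences

4


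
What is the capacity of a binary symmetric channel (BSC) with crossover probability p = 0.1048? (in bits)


H(p) = -p*log2(p) - (1-p)*log2(1-p) = -0.1048*log2(0.1048) - 0.8952*log2(0.8952) = 0.341050 + 0.142980 = 0.484. C = 1 - H(p) = 1 - 0.484 = 0.516

0.516 bits


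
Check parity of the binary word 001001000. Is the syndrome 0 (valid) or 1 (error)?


Syndrome = XOR of all bits = 0 XOR 0 XOR 1 XOR 0 XOR 0 XOR 1 XOR 0 XOR 0 XOR 0 = 0

0


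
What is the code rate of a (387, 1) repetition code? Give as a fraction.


Rate = k/n = 1/387

1/387


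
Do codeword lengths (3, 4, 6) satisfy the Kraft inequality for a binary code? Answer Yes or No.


Kraft sum = sum(2^(-l_i)) = 0.2031, need <= 1. Result: satisfied (a binary prefix-free code with these lengths exists)

Yes


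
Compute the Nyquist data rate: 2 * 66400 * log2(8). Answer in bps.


Rate = 2 * B * log2(M) = 2 * 66400 * 3.0 = 398400.0

398400.0 bps


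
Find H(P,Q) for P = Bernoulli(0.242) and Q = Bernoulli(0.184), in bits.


H(P,Q) = -p*log2(q) - (1-p)*log2(1-q). -0.242*log2(0.184) = 0.591018; -0.758*log2(0.816) = 0.222366. H(P,Q) = 0.591018 + 0.222366 = 0.8134

0.8134 bits


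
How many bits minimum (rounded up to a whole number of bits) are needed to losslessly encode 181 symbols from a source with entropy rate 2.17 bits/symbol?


Minimum bits >= n * H = 181 * 2.17 = 392.77, rounded up to a whole number of bits = 393

393 bits


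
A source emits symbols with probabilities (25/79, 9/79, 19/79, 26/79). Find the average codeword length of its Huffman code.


Huffman construction (repeatedly merge the two least-probable nodes; each merge adds 1 bit to every symbol beneath it): 9/79 + 19/79 = 28/79; 25/79 + 26/79 = 51/79; 28/79 + 51/79 = 1. Resulting codeword lengths (in the order the probabilities were given): (2, 2, 2, 2). L_avg = sum(p_i * l_i) = 25/79*2 + 9/79*2 + 19/79*2 + 26/79*2 = 2

2.0 bits


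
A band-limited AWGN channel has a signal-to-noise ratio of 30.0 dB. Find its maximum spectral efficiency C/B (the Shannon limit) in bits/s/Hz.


SNR_linear = 10^(30.0/10) = 1000.0; C/B = log2(1 + SNR_linear) = log2(1 + 1000.0) = 9.9672

9.9672 bits/s/Hz


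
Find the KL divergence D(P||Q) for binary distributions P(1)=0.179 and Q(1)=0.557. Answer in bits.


KL = p*log2(p/q) + (1-p)*log2((1-p)/(1-q)) = 0.179*log2(0.179/0.557) + 0.821*log2(0.821/0.443) = 0.4376

0.4376 bits


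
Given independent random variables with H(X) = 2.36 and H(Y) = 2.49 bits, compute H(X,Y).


For independent variables, H(X,Y) = H(X) + H(Y) = 2.36 + 2.49 = 4.85

4.85 bits


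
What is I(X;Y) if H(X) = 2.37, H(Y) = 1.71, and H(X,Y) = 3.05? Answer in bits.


I(X;Y) = H(X) + H(Y) - H(X,Y) = 2.37 + 1.71 - 3.05 = 1.03

1.03 bits


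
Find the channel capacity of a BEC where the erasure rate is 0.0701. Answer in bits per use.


C = 1 - epsilon = 1 - 0.0701 = 0.9299

0.9299 bits


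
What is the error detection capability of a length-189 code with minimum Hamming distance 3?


Detection capability = d_min - 1 = 3 - 1 = 2

2 errors


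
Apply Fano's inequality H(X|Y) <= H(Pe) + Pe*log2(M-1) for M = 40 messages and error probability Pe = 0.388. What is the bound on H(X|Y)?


H(Pe) = -Pe*log2(Pe) - (1-Pe)*log2(1-Pe) = -0.388*log2(0.388) - 0.612*log2(0.612) = 0.529958 + 0.433539 = 0.9635. Pe*log2(M-1) = 0.388*log2(39) = 2.050736. Bound = H(Pe) + Pe*log2(M-1) = 0.529958 + 0.433539 + 2.050736 = 3.0142

3.0142 bits


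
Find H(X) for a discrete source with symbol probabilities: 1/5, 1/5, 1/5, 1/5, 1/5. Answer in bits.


H = -sum(p_i * log2(p_i)). Terms: -(1/5)*log2(1/5) = 0.464386; -(1/5)*log2(1/5) = 0.464386; -(1/5)*log2(1/5) = 0.464386; -(1/5)*log2(1/5) = 0.464386; -(1/5)*log2(1/5) = 0.464386. H = 0.464386 + 0.464386 + 0.464386 + 0.464386 + 0.464386 = 2.3219

2.3219 bits


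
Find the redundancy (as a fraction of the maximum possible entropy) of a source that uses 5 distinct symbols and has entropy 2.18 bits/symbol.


H_max = log2(K) = log2(5) = 2.3219 bits/symbol. Redundancy = 1 - H/H_max = 1 - 2.18/2.3219 = 1 - 0.9389 = 0.0611

0.0611


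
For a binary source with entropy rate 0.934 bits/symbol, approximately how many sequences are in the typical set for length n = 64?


log2|A_typical| = nH = 64 * 0.934 = 59.776, so |A_typical| ~ 2^59.776 = 9.871e+17

9.871e+17


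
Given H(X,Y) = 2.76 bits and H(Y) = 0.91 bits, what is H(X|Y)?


H(X|Y) = H(X,Y) - H(Y) = 2.76 - 0.91 = 1.85

1.85 bits


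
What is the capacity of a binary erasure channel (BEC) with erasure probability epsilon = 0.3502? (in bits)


C = 1 - epsilon = 1 - 0.3502 = 0.6498

0.6498 bits


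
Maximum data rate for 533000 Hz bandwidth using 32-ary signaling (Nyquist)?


Rate = 2 * B * log2(M) = 2 * 533000 * 5.0 = 5330000.0

5330000.0 bps


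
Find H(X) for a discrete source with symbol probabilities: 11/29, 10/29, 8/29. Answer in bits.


H = -sum(p_i * log2(p_i)). Terms: -(11/29)*log2(11/29) = 0.530484; -(10/29)*log2(10/29) = 0.529673; -(8/29)*log2(8/29) = 0.512546. H = 0.530484 + 0.529673 + 0.512546 = 1.5727

1.5727 bits


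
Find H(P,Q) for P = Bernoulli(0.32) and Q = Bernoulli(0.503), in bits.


H(P,Q) = -p*log2(q) - (1-p)*log2(1-q). -0.32*log2(0.503) = 0.317238; -0.68*log2(0.497) = 0.685904. H(P,Q) = 0.317238 + 0.685904 = 1.0031

1.0031 bits


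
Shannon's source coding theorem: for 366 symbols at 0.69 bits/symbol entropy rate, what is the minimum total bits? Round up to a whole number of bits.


Minimum bits >= n * H = 366 * 0.69 = 252.54, rounded up to a whole number of bits = 253

253 bits


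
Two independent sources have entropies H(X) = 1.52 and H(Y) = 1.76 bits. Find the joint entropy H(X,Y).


For independent variables, H(X,Y) = H(X) + H(Y) = 1.52 + 1.76 = 3.28

3.28 bits


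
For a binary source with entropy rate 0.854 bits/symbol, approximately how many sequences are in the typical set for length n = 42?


log2|A_typical| = nH = 42 * 0.854 = 35.868, so |A_typical| ~ 2^35.868 = 6.271e+10

6.271e+10


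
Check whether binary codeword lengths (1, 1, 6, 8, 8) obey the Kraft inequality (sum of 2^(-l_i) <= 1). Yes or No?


Kraft sum = sum(2^(-l_i)) = 1.0234, need <= 1. Result: violated (a binary prefix-free code with these lengths cannot exist)

No


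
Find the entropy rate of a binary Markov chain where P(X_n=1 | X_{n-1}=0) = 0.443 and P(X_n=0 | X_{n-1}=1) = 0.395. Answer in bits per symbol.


Stationary distribution: pi_0 = p10/(p01+p10) = 0.4714, pi_1 = 0.5286. Entropy rate H' = pi_0*H(p01) + pi_1*H(p10) = 0.4714*0.9906 + 0.5286*0.968 = 0.9786

0.9786 bits/symbol


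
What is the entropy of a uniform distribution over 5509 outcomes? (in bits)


H = log2(n) = log2(5509) = 12.4276

12.4276 bits


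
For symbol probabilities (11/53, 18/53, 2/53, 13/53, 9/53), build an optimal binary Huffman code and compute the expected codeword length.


Huffman construction (repeatedly merge the two least-probable nodes; each merge adds 1 bit to every symbol beneath it): 2/53 + 9/53 = 11/53; 11/53 + 11/53 = 22/53; 13/53 + 18/53 = 31/53; 22/53 + 31/53 = 1. Resulting codeword lengths (in the order the probabilities were given): (2, 2, 3, 2, 3). L_avg = sum(p_i * l_i) = 11/53*2 + 18/53*2 + 2/53*3 + 13/53*2 + 9/53*3 = 117/53 = 2.2075

2.2075 bits


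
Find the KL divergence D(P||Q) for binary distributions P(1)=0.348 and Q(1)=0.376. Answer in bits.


KL = p*log2(p/q) + (1-p)*log2((1-p)/(1-q)) = 0.348*log2(0.348/0.376) + 0.652*log2(0.652/0.624) = 0.0024

0.0024 bits


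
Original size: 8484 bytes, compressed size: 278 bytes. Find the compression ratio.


Ratio = original / compressed = 8484 / 278 = 30.518

30.518


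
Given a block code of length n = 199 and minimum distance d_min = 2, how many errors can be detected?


Detection capability = d_min - 1 = 2 - 1 = 1

1 errors


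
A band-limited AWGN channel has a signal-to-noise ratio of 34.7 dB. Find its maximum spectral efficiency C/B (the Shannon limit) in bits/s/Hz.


SNR_linear = 10^(34.7/10) = 2951.2092; C/B = log2(1 + SNR_linear) = log2(1 + 2951.2092) = 11.5276

11.5276 bits/s/Hz


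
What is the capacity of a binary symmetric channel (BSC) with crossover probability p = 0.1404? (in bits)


H(p) = -p*log2(p) - (1-p)*log2(1-p) = -0.1404*log2(0.1404) - 0.8596*log2(0.8596) = 0.397667 + 0.187619 = 0.5853. C = 1 - H(p) = 1 - 0.5853 = 0.4147

0.4147 bits


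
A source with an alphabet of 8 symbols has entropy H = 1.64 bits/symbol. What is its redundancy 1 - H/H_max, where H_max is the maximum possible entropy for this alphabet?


H_max = log2(K) = log2(8) = 3.0 bits/symbol. Redundancy = 1 - H/H_max = 1 - 1.64/3.0 = 1 - 0.5467 = 0.4533

0.4533


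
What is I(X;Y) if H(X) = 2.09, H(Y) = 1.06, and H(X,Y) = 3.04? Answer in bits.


I(X;Y) = H(X) + H(Y) - H(X,Y) = 2.09 + 1.06 - 3.04 = 0.11

0.11 bits


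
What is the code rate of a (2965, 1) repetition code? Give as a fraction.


Rate = k/n = 1/2965

1/2965


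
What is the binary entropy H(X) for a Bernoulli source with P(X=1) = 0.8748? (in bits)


H = -p*log2(p) - (1-p)*log2(1-p). -0.8748*log2(0.8748) = 0.168814; -0.1252*log2(0.1252) = 0.375311. H = 0.168814 + 0.375311 = 0.5441

0.5441 bits


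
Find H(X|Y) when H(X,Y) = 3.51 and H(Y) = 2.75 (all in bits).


H(X|Y) = H(X,Y) - H(Y) = 3.51 - 2.75 = 0.76

0.76 bits


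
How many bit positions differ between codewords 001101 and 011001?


Count differing positions: . ^ . ^ . . = 2 differences

2


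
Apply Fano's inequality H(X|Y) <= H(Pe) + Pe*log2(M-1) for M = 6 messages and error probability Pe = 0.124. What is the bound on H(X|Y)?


H(Pe) = -Pe*log2(Pe) - (1-Pe)*log2(1-Pe) = -0.124*log2(0.124) - 0.876*log2(0.876) = 0.373437 + 0.167314 = 0.5408. Pe*log2(M-1) = 0.124*log2(5) = 0.287919. Bound = H(Pe) + Pe*log2(M-1) = 0.373437 + 0.167314 + 0.287919 = 0.8287

0.8287 bits


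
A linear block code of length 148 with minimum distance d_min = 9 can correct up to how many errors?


Correction capability = floor((d-1)/2) = floor((9-1)/2) = 4

4 errors


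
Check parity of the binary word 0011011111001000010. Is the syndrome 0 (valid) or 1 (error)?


Syndrome = XOR of all bits = 0 XOR 0 XOR 1 XOR 1 XOR 0 XOR 1 XOR 1 XOR 1 XOR 1 XOR 1 XOR 0 XOR 0 XOR 1 XOR 0 XOR 0 XOR 0 XOR 0 XOR 1 XOR 0 = 1

1


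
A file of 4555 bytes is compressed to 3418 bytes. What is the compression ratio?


Ratio = original / compressed = 4555 / 3418 = 1.3327

1.3327


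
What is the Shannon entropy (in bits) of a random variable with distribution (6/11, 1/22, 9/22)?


H = -sum(p_i * log2(p_i)). Terms: -(6/11)*log2(6/11) = 0.476983; -(1/22)*log2(1/22) = 0.202701; -(9/22)*log2(9/22) = 0.527525. H = 0.476983 + 0.202701 + 0.527525 = 1.2072

1.2072 bits


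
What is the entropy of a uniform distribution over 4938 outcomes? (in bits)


H = log2(n) = log2(4938) = 12.2697

12.2697 bits


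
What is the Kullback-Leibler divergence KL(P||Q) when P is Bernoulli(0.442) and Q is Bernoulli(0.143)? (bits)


KL = p*log2(p/q) + (1-p)*log2((1-p)/(1-q)) = 0.442*log2(0.442/0.143) + 0.558*log2(0.558/0.857) = 0.3742

0.3742 bits


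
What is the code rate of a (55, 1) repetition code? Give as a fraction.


Rate = k/n = 1/55

1/55


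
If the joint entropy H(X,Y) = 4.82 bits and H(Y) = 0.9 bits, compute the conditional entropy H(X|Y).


H(X|Y) = H(X,Y) - H(Y) = 4.82 - 0.9 = 3.92

3.92 bits


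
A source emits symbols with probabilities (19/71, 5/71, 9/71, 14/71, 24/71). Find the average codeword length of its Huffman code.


Huffman construction (repeatedly merge the two least-probable nodes; each merge adds 1 bit to every symbol beneath it): 5/71 + 9/71 = 14/71; 14/71 + 14/71 = 28/71; 19/71 + 24/71 = 43/71; 28/71 + 43/71 = 1. Resulting codeword lengths (in the order the probabilities were given): (2, 3, 3, 2, 2). L_avg = sum(p_i * l_i) = 19/71*2 + 5/71*3 + 9/71*3 + 14/71*2 + 24/71*2 = 156/71 = 2.1972

2.1972 bits


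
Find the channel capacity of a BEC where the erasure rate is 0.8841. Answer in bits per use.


C = 1 - epsilon = 1 - 0.8841 = 0.1159

0.1159 bits


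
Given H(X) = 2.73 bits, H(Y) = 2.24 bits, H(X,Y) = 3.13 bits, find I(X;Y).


I(X;Y) = H(X) + H(Y) - H(X,Y) = 2.73 + 2.24 - 3.13 = 1.84

1.84 bits


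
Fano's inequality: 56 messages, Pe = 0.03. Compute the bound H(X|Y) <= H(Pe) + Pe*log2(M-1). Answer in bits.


H(Pe) = -Pe*log2(Pe) - (1-Pe)*log2(1-Pe) = -0.03*log2(0.03) - 0.97*log2(0.97) = 0.151767 + 0.042625 = 0.1944. Pe*log2(M-1) = 0.03*log2(55) = 0.173441. Bound = H(Pe) + Pe*log2(M-1) = 0.151767 + 0.042625 + 0.173441 = 0.3678

0.3678 bits


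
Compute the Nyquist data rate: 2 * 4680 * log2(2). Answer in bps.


Rate = 2 * B * log2(M) = 2 * 4680 * 1.0 = 9360.0

9360.0 bps


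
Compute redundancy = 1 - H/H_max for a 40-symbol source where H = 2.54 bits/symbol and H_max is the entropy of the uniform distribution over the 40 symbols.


H_max = log2(K) = log2(40) = 5.3219 bits/symbol. Redundancy = 1 - H/H_max = 1 - 2.54/5.3219 = 1 - 0.4773 = 0.5227

0.5227


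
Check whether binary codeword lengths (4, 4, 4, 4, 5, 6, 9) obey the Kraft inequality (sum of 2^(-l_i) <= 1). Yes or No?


Kraft sum = sum(2^(-l_i)) = 0.2988, need <= 1. Result: satisfied (a binary prefix-free code with these lengths exists)

Yes


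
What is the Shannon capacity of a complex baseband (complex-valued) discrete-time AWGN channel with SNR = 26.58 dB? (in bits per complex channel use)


SNR_linear = 10^(26.58/10) = 454.9881; C = log2(1 + SNR_linear) = log2(1 + 454.9881) = 8.8329

8.8329 bits/channel use


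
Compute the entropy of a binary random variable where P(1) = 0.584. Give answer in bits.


H = -p*log2(p) - (1-p)*log2(1-p). -0.584*log2(0.584) = 0.453160; -0.416*log2(0.416) = 0.526383. H = 0.453160 + 0.526383 = 0.9795

0.9795 bits


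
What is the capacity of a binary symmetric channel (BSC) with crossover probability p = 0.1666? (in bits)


H(p) = -p*log2(p) - (1-p)*log2(1-p) = -0.1666*log2(0.1666) - 0.8334*log2(0.8334) = 0.430751 + 0.219117 = 0.6499. C = 1 - H(p) = 1 - 0.6499 = 0.3501

0.3501 bits


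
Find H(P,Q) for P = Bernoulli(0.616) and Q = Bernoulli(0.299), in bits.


H(P,Q) = -p*log2(q) - (1-p)*log2(1-q). -0.616*log2(0.299) = 1.072938; -0.384*log2(0.701) = 0.196805. H(P,Q) = 1.072938 + 0.196805 = 1.2697

1.2697 bits


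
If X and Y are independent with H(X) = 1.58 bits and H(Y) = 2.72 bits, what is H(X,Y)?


For independent variables, H(X,Y) = H(X) + H(Y) = 1.58 + 2.72 = 4.3

4.3 bits


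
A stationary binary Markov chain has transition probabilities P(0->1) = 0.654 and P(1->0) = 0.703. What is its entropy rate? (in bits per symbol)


Stationary distribution: pi_0 = p10/(p01+p10) = 0.5181, pi_1 = 0.4819. Entropy rate H' = pi_0*H(p01) + pi_1*H(p10) = 0.5181*0.9304 + 0.4819*0.8776 = 0.905

0.905 bits/symbol


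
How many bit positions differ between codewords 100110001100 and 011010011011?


Count differing positions: ^ ^ ^ ^ . . . ^ . ^ ^ ^ = 8 differences

8


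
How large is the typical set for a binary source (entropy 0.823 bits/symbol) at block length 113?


log2|A_typical| = nH = 113 * 0.823 = 92.999, so |A_typical| ~ 2^92.999 = 9.897e+27

9.897e+27


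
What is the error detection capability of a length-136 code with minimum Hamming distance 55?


Detection capability = d_min - 1 = 55 - 1 = 54

54 errors


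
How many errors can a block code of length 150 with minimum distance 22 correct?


Correction capability = floor((d-1)/2) = floor((22-1)/2) = 10

10 errors


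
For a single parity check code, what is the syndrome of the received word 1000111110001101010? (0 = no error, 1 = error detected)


Syndrome = XOR of all bits = 1 XOR 0 XOR 0 XOR 0 XOR 1 XOR 1 XOR 1 XOR 1 XOR 1 XOR 0 XOR 0 XOR 0 XOR 1 XOR 1 XOR 0 XOR 1 XOR 0 XOR 1 XOR 0 = 0

0


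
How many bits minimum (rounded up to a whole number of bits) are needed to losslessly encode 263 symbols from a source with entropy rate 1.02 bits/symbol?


Minimum bits >= n * H = 263 * 1.02 = 268.26, rounded up to a whole number of bits = 269

269 bits


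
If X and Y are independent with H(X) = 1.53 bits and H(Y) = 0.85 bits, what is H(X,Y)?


For independent variables, H(X,Y) = H(X) + H(Y) = 1.53 + 0.85 = 2.38

2.38 bits


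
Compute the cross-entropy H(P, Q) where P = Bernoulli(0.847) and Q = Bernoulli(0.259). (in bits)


H(P,Q) = -p*log2(q) - (1-p)*log2(1-q). -0.847*log2(0.259) = 1.650783; -0.153*log2(0.741) = 0.066166. H(P,Q) = 1.650783 + 0.066166 = 1.7169

1.7169 bits


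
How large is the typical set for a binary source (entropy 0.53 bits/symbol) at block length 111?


log2|A_typical| = nH = 111 * 0.53 = 58.83, so |A_typical| ~ 2^58.83 = 5.124e+17

5.124e+17


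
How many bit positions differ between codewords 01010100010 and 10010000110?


Count differing positions: ^ ^ . . . ^ . . ^ . . = 4 differences

4


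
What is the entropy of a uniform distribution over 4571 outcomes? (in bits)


H = log2(n) = log2(4571) = 12.1583

12.1583 bits


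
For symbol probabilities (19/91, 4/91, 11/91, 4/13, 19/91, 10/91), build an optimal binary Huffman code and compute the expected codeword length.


Huffman construction (repeatedly merge the two least-probable nodes; each merge adds 1 bit to every symbol beneath it): 4/91 + 10/91 = 2/13; 11/91 + 2/13 = 25/91; 19/91 + 19/91 = 38/91; 25/91 + 4/13 = 53/91; 38/91 + 53/91 = 1. Resulting codeword lengths (in the order the probabilities were given): (2, 4, 3, 2, 2, 4). L_avg = sum(p_i * l_i) = 19/91*2 + 4/91*4 + 11/91*3 + 4/13*2 + 19/91*2 + 10/91*4 = 17/7 = 2.4286

2.4286 bits


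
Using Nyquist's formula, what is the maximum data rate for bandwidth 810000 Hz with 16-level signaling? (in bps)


Rate = 2 * B * log2(M) = 2 * 810000 * 4.0 = 6480000.0

6480000.0 bps


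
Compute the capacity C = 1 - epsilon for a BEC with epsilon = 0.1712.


C = 1 - epsilon = 1 - 0.1712 = 0.8288

0.8288 bits


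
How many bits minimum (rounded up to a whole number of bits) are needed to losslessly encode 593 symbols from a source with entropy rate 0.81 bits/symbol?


Minimum bits >= n * H = 593 * 0.81 = 480.33, rounded up to a whole number of bits = 481

481 bits


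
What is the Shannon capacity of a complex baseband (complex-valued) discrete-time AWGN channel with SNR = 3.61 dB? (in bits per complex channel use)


SNR_linear = 10^(3.61/10) = 2.2961; C = log2(1 + SNR_linear) = log2(1 + 2.2961) = 1.7208

1.7208 bits/channel use


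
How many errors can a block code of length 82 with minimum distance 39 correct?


Correction capability = floor((d-1)/2) = floor((39-1)/2) = 19

19 errors


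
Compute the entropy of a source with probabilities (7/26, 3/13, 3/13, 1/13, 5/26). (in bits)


H = -sum(p_i * log2(p_i)). Terms: -(7/26)*log2(7/26) = 0.509677; -(3/13)*log2(3/13) = 0.488187; -(3/13)*log2(3/13) = 0.488187; -(1/13)*log2(1/13) = 0.284649; -(5/26)*log2(5/26) = 0.457406. H = 0.509677 + 0.488187 + 0.488187 + 0.284649 + 0.457406 = 2.2281

2.2281 bits


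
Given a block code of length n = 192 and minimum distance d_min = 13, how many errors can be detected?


Detection capability = d_min - 1 = 13 - 1 = 12

12 errors


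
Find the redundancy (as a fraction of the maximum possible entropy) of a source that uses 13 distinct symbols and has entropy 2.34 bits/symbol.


H_max = log2(K) = log2(13) = 3.7004 bits/symbol. Redundancy = 1 - H/H_max = 1 - 2.34/3.7004 = 1 - 0.6324 = 0.3676

0.3676


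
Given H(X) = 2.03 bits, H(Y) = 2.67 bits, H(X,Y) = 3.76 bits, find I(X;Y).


I(X;Y) = H(X) + H(Y) - H(X,Y) = 2.03 + 2.67 - 3.76 = 0.94

0.94 bits


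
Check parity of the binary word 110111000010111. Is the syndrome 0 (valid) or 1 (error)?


Syndrome = XOR of all bits = 1 XOR 1 XOR 0 XOR 1 XOR 1 XOR 1 XOR 0 XOR 0 XOR 0 XOR 0 XOR 1 XOR 0 XOR 1 XOR 1 XOR 1 = 1

1


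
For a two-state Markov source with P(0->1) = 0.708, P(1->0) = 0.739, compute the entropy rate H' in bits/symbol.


Stationary distribution: pi_0 = p10/(p01+p10) = 0.5107, pi_1 = 0.4893. Entropy rate H' = pi_0*H(p01) + pi_1*H(p10) = 0.5107*0.8713 + 0.4893*0.8283 = 0.8502

0.8502 bits/symbol


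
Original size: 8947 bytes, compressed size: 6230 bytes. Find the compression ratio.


Ratio = original / compressed = 8947 / 6230 = 1.4361

1.4361


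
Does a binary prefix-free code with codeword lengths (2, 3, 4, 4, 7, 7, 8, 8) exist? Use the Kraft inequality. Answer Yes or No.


Kraft sum = sum(2^(-l_i)) = 0.5234, need <= 1. Result: satisfied (a binary prefix-free code with these lengths exists)

Yes


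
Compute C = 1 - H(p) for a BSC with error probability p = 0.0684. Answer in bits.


H(p) = -p*log2(p) - (1-p)*log2(1-p) = -0.0684*log2(0.0684) - 0.9316*log2(0.9316) = 0.264698 + 0.095226 = 0.3599. C = 1 - H(p) = 1 - 0.3599 = 0.6401

0.6401 bits


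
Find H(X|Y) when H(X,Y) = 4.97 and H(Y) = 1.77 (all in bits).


H(X|Y) = H(X,Y) - H(Y) = 4.97 - 1.77 = 3.2

3.2 bits


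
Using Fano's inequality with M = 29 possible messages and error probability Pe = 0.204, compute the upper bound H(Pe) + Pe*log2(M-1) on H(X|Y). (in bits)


H(Pe) = -Pe*log2(Pe) - (1-Pe)*log2(1-Pe) = -0.204*log2(0.204) - 0.796*log2(0.796) = 0.467845 + 0.262011 = 0.7299. Pe*log2(M-1) = 0.204*log2(28) = 0.980700. Bound = H(Pe) + Pe*log2(M-1) = 0.467845 + 0.262011 + 0.980700 = 1.7106

1.7106 bits


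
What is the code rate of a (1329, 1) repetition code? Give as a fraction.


Rate = k/n = 1/1329

1/1329


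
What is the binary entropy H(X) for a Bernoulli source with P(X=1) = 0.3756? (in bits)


H = -p*log2(p) - (1-p)*log2(1-p). -0.3756*log2(0.3756) = 0.530622; -0.6244*log2(0.6244) = 0.424253. H = 0.530622 + 0.424253 = 0.9549

0.9549 bits


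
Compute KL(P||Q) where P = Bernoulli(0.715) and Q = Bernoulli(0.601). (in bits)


KL = p*log2(p/q) + (1-p)*log2((1-p)/(1-q)) = 0.715*log2(0.715/0.601) + 0.285*log2(0.285/0.399) = 0.0408

0.0408 bits


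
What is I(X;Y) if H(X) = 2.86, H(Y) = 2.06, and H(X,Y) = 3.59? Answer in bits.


I(X;Y) = H(X) + H(Y) - H(X,Y) = 2.86 + 2.06 - 3.59 = 1.33

1.33 bits


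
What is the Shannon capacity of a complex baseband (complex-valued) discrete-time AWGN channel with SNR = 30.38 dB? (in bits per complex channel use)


SNR_linear = 10^(30.38/10) = 1091.4403; C = log2(1 + SNR_linear) = log2(1 + 1091.4403) = 10.0933

10.0933 bits/channel use


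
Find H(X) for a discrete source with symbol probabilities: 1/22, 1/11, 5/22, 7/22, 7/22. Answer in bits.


H = -sum(p_i * log2(p_i)). Terms: -(1/22)*log2(1/22) = 0.202701; -(1/11)*log2(1/11) = 0.314494; -(5/22)*log2(5/22) = 0.485796; -(7/22)*log2(7/22) = 0.525661; -(7/22)*log2(7/22) = 0.525661. H = 0.202701 + 0.314494 + 0.485796 + 0.525661 + 0.525661 = 2.0543

2.0543 bits


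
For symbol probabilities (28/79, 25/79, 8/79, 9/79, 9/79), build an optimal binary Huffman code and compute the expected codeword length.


Huffman construction (repeatedly merge the two least-probable nodes; each merge adds 1 bit to every symbol beneath it): 8/79 + 9/79 = 17/79; 9/79 + 17/79 = 26/79; 25/79 + 26/79 = 51/79; 28/79 + 51/79 = 1. Resulting codeword lengths (in the order the probabilities were given): (1, 2, 4, 4, 3). L_avg = sum(p_i * l_i) = 28/79*1 + 25/79*2 + 8/79*4 + 9/79*4 + 9/79*3 = 173/79 = 2.1899

2.1899 bits


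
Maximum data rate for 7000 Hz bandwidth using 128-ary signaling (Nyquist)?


Rate = 2 * B * log2(M) = 2 * 7000 * 7.0 = 98000.0

98000.0 bps


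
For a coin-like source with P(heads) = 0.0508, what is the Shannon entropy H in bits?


H = -p*log2(p) - (1-p)*log2(1-p). -0.0508*log2(0.0508) = 0.218391; -0.9492*log2(0.9492) = 0.071395. H = 0.218391 + 0.071395 = 0.2898

0.2898 bits


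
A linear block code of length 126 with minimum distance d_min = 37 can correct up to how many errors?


Correction capability = floor((d-1)/2) = floor((37-1)/2) = 18

18 errors


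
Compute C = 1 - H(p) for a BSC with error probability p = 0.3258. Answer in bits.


H(p) = -p*log2(p) - (1-p)*log2(1-p) = -0.3258*log2(0.3258) - 0.6742*log2(0.6742) = 0.527125 + 0.383452 = 0.9106. C = 1 - H(p) = 1 - 0.9106 = 0.0894

0.0894 bits


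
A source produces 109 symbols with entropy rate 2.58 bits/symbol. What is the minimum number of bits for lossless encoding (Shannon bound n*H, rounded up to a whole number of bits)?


Minimum bits >= n * H = 109 * 2.58 = 281.22, rounded up to a whole number of bits = 282

282 bits


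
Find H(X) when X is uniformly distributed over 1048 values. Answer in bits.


H = log2(n) = log2(1048) = 10.0334

10.0334 bits


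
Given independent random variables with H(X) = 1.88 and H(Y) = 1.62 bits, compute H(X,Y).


For independent variables, H(X,Y) = H(X) + H(Y) = 1.88 + 1.62 = 3.5

3.5 bits


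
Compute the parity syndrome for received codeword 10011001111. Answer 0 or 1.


Syndrome = XOR of all bits = 1 XOR 0 XOR 0 XOR 1 XOR 1 XOR 0 XOR 0 XOR 1 XOR 1 XOR 1 XOR 1 = 1

1


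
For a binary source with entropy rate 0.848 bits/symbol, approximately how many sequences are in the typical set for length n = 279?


log2|A_typical| = nH = 279 * 0.848 = 236.592, so |A_typical| ~ 2^236.592 = 1.665e+71

1.665e+71


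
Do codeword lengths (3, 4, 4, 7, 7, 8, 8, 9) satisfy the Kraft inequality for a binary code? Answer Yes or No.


Kraft sum = sum(2^(-l_i)) = 0.2754, need <= 1. Result: satisfied (a binary prefix-free code with these lengths exists)

Yes


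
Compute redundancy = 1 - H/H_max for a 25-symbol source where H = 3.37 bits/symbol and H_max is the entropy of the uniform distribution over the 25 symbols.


H_max = log2(K) = log2(25) = 4.6439 bits/symbol. Redundancy = 1 - H/H_max = 1 - 3.37/4.6439 = 1 - 0.7257 = 0.2743

0.2743


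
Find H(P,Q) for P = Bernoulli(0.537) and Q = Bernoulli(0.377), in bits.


H(P,Q) = -p*log2(q) - (1-p)*log2(1-q). -0.537*log2(0.377) = 0.755754; -0.463*log2(0.623) = 0.316088. H(P,Q) = 0.755754 + 0.316088 = 1.0718

1.0718 bits


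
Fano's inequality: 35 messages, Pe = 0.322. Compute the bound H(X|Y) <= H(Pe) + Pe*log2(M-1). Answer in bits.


H(Pe) = -Pe*log2(Pe) - (1-Pe)*log2(1-Pe) = -0.322*log2(0.322) - 0.678*log2(0.678) = 0.526427 + 0.380116 = 0.9065. Pe*log2(M-1) = 0.322*log2(34) = 1.638163. Bound = H(Pe) + Pe*log2(M-1) = 0.526427 + 0.380116 + 1.638163 = 2.5447

2.5447 bits


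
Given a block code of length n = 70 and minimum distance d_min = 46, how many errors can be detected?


Detection capability = d_min - 1 = 46 - 1 = 45

45 errors


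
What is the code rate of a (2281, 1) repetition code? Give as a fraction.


Rate = k/n = 1/2281

1/2281


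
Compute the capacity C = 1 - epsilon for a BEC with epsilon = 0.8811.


C = 1 - epsilon = 1 - 0.8811 = 0.1189

0.1189 bits


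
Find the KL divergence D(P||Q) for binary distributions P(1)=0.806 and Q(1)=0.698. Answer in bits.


KL = p*log2(p/q) + (1-p)*log2((1-p)/(1-q)) = 0.806*log2(0.806/0.698) + 0.194*log2(0.194/0.302) = 0.0434

0.0434 bits


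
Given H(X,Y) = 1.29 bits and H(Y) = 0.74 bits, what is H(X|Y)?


H(X|Y) = H(X,Y) - H(Y) = 1.29 - 0.74 = 0.55

0.55 bits


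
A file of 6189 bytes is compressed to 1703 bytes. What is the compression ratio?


Ratio = original / compressed = 6189 / 1703 = 3.6342

3.6342


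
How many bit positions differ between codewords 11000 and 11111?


Count differing positions: . . ^ ^ ^ = 3 differences

3


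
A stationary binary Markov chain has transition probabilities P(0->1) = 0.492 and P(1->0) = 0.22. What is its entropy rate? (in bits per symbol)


Stationary distribution: pi_0 = p10/(p01+p10) = 0.309, pi_1 = 0.691. Entropy rate H' = pi_0*H(p01) + pi_1*H(p10) = 0.309*0.9998 + 0.691*0.7602 = 0.8342

0.8342 bits/symbol


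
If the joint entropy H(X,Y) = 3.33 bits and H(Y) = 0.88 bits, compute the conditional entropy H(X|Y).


H(X|Y) = H(X,Y) - H(Y) = 3.33 - 0.88 = 2.45

2.45 bits


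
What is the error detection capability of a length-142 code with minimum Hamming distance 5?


Detection capability = d_min - 1 = 5 - 1 = 4

4 errors


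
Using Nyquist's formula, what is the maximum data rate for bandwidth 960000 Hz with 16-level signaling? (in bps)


Rate = 2 * B * log2(M) = 2 * 960000 * 4.0 = 7680000.0

7680000.0 bps


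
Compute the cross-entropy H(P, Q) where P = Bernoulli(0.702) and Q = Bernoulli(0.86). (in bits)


H(P,Q) = -p*log2(q) - (1-p)*log2(1-q). -0.702*log2(0.86) = 0.152749; -0.298*log2(0.14) = 0.845277. H(P,Q) = 0.152749 + 0.845277 = 0.998

0.998 bits


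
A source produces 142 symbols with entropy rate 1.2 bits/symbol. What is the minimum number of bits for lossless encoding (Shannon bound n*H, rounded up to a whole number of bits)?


Minimum bits >= n * H = 142 * 1.2 = 170.4, rounded up to a whole number of bits = 171

171 bits


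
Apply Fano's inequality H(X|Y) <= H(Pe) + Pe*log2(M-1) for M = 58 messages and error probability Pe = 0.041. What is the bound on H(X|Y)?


H(Pe) = -Pe*log2(Pe) - (1-Pe)*log2(1-Pe) = -0.041*log2(0.041) - 0.959*log2(0.959) = 0.188938 + 0.057921 = 0.2469. Pe*log2(M-1) = 0.041*log2(57) = 0.239148. Bound = H(Pe) + Pe*log2(M-1) = 0.188938 + 0.057921 + 0.239148 = 0.486

0.486 bits


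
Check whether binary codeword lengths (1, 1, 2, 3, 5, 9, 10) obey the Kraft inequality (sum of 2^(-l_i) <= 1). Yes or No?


Kraft sum = sum(2^(-l_i)) = 1.4092, need <= 1. Result: violated (a binary prefix-free code with these lengths cannot exist)

No


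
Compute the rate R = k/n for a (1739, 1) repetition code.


Rate = k/n = 1/1739

1/1739


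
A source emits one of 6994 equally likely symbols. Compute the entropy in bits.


H = log2(n) = log2(6994) = 12.7719

12.7719 bits


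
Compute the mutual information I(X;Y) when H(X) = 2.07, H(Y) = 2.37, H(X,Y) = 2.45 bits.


I(X;Y) = H(X) + H(Y) - H(X,Y) = 2.07 + 2.37 - 2.45 = 1.99

1.99 bits


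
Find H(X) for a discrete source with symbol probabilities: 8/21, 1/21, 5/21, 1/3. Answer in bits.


H = -sum(p_i * log2(p_i)). Terms: -(8/21)*log2(8/21) = 0.530407; -(1/21)*log2(1/21) = 0.209158; -(5/21)*log2(5/21) = 0.492950; -(1/3)*log2(1/3) = 0.528321. H = 0.530407 + 0.209158 + 0.492950 + 0.528321 = 1.7608

1.7608 bits


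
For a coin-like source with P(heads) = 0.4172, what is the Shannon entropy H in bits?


H = -p*log2(p) - (1-p)*log2(1-p). -0.4172*log2(0.4172) = 0.526168; -0.5828*log2(0.5828) = 0.453959. H = 0.526168 + 0.453959 = 0.9801

0.9801 bits


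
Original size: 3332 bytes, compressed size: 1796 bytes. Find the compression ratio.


Ratio = original / compressed = 3332 / 1796 = 1.8552

1.8552


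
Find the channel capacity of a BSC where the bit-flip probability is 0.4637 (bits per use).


H(p) = -p*log2(p) - (1-p)*log2(1-p) = -0.4637*log2(0.4637) - 0.5363*log2(0.5363) = 0.514121 + 0.482074 = 0.9962. C = 1 - H(p) = 1 - 0.9962 = 0.0038

0.0038 bits


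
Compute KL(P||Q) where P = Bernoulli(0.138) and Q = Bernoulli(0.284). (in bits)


KL = p*log2(p/q) + (1-p)*log2((1-p)/(1-q)) = 0.138*log2(0.138/0.284) + 0.862*log2(0.862/0.716) = 0.0871

0.0871 bits


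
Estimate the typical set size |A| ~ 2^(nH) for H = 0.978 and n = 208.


log2|A_typical| = nH = 208 * 0.978 = 203.424, so |A_typical| ~ 2^203.424 = 1.725e+61

1.725e+61


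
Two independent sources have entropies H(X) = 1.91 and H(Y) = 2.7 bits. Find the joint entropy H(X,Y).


For independent variables, H(X,Y) = H(X) + H(Y) = 1.91 + 2.7 = 4.61

4.61 bits


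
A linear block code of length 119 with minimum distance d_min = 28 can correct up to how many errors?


Correction capability = floor((d-1)/2) = floor((28-1)/2) = 13

13 errors


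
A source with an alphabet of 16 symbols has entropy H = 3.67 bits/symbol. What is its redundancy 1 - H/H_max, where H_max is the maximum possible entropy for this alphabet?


H_max = log2(K) = log2(16) = 4.0 bits/symbol. Redundancy = 1 - H/H_max = 1 - 3.67/4.0 = 1 - 0.9175 = 0.0825

0.0825


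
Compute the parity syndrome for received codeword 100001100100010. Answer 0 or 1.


Syndrome = XOR of all bits = 1 XOR 0 XOR 0 XOR 0 XOR 0 XOR 1 XOR 1 XOR 0 XOR 0 XOR 1 XOR 0 XOR 0 XOR 0 XOR 1 XOR 0 = 1

1


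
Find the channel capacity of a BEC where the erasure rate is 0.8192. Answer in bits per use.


C = 1 - epsilon = 1 - 0.8192 = 0.1808

0.1808 bits


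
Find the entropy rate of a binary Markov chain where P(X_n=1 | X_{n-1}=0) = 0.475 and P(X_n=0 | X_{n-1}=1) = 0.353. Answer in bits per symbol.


Stationary distribution: pi_0 = p10/(p01+p10) = 0.4263, pi_1 = 0.5737. Entropy rate H' = pi_0*H(p01) + pi_1*H(p10) = 0.4263*0.9982 + 0.5737*0.9367 = 0.9629

0.9629 bits/symbol


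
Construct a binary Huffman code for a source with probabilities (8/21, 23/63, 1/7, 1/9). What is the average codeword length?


Huffman construction (repeatedly merge the two least-probable nodes; each merge adds 1 bit to every symbol beneath it): 1/9 + 1/7 = 16/63; 16/63 + 23/63 = 13/21; 8/21 + 13/21 = 1. Resulting codeword lengths (in the order the probabilities were given): (1, 2, 3, 3). L_avg = sum(p_i * l_i) = 8/21*1 + 23/63*2 + 1/7*3 + 1/9*3 = 118/63 = 1.873

1.873 bits
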